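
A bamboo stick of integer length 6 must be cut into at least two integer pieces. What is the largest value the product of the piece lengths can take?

9

Let f[k] be the best product for length k (with at least one cut). For each first piece i, the rest contributes max(k−i, f[k−i]).
f[2] = 1*max(1,0) = 1*1 = 1
f[3] = 1*max(2,1) = 1*2 = 2
f[4] = 2*max(2,1) = 2*2 = 4
f[5] = 2*max(3,2) = 2*3 = 6
f[6] = 3*max(3,2) = 3*3 = 9
One optimal split: 3 + 3; product 3*3 = 9.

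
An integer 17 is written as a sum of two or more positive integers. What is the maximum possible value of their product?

Let prod[k] be the best product for length k (with at least one cut). For each first piece i, the rest contributes max(k−i, prod[k−i]).
prod[2] = 1*max(1,0) = 1*1 = 1
prod[3] = max(1*2, 2*1) = 2
prod[4] = max(1*3, 2*2, 3*1) = 4
prod[5] = max(1*4, 2*3, 3*2, 4*1) = 6
prod[6] = max(1*6, 2*4, 3*3, 4*2, 5*1) = 9
prod[7] = max(1*9, 2*6, 3*4, 4*3, 5*2, 6*1) = 12
prod[8] = max(1*12, 2*9, 3*6, …, 6*2, 7*1) = 18
prod[9] = max(1*18, 2*12, 3*9, …, 7*2, 8*1) = 27
prod[10] = max(1*27, 2*18, 3*12, …, 8*2, 9*1) = 36
prod[11] = max(1*36, 2*27, 3*18, …, 9*2, 10*1) = 54
prod[12] = max(1*54, 2*36, 3*27, …, 10*2, 11*1) = 81
prod[13] = max(1*81, 2*54, 3*36, …, 11*2, 12*1) = 108
prod[14] = max(1*108, 2*81, 3*54, …, 12*2, 13*1) = 162
prod[15] = max(1*162, 2*108, 3*81, …, 13*2, 14*1) = 243
prod[16] = max(1*243, 2*162, 3*108, …, 14*2, 15*1) = 324
prod[17] = max(1*324, 2*243, 3*162, …, 15*2, 16*1) = 486
One optimal split: 3 + 3 + 3 + 3 + 3 + 2; product 3*3*3*3*3*2 = 486.

486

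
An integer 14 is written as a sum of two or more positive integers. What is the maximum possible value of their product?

Let P[k] be the best product for length k (with at least one cut). For each first piece i, the rest contributes max(k−i, P[k−i]).
P[2] = 1*max(1,0) = 1*1 = 1
P[3] = max(1*2, 2*1) = 2
P[4] = max(1*3, 2*2, 3*1) = 4
P[5] = max(1*4, 2*3, 3*2, 4*1) = 6
P[6] = max(1*6, 2*4, 3*3, 4*2, 5*1) = 9
P[7] = max(1*9, 2*6, 3*4, 4*3, 5*2, 6*1) = 12
P[8] = max(1*12, 2*9, 3*6, …, 6*2, 7*1) = 18
P[9] = max(1*18, 2*12, 3*9, …, 7*2, 8*1) = 27
P[10] = max(1*27, 2*18, 3*12, …, 8*2, 9*1) = 36
P[11] = max(1*36, 2*27, 3*18, …, 9*2, 10*1) = 54
P[12] = max(1*54, 2*36, 3*27, …, 10*2, 11*1) = 81
P[13] = max(1*81, 2*54, 3*36, …, 11*2, 12*1) = 108
P[14] = max(1*108, 2*81, 3*54, …, 12*2, 13*1) = 162
One optimal split: 3 + 3 + 3 + 3 + 2; product 3*3*3*3*2 = 162.

162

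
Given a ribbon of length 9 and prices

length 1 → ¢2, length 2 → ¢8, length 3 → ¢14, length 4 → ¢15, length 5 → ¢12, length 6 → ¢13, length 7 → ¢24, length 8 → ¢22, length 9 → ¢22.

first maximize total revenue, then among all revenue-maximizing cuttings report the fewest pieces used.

Consider every possible first cut. r[k] is the best of p[i]+r[k−i] over all sellable i≤k.
r[1] = 2
r[2] = 8
r[3] = 14
r[4] = 16  (first piece 1, then r[3]=14)
r[5] = 22  (first piece 2, then r[3]=14)
r[6] = 28  (first piece 3, then r[3]=14)
r[7] = 30  (first piece 1, then r[6]=28)
r[8] = 36  (first piece 2, then r[6]=28)
r[9] = 42  (first piece 3, then r[6]=28)
Maximum revenue is ¢42.
Now minimize piece count subject to staying optimal: for each k, pieces[k] = 1 + min over i with p[i]+r[k−i]=r[k] of pieces[k−i].
pieces[6] = 2
pieces[7] = 3
pieces[8] = 3
pieces[9] = 3

3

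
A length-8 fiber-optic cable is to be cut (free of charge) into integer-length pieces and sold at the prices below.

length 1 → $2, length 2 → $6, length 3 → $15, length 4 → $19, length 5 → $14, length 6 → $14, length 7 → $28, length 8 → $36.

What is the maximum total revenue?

Build R[k] bottom-up: R[k] = max over allowed piece i of (p[i] + R[k−i]).
R[1] = 2
R[2] = max(2+2, 6+0) = 6
R[3] = max(2+6, 6+2, 15+0) = 15
R[4] = max(2+15, 6+6, 15+2, 19+0) = 19
R[5] = max(2+19, 6+15, 15+6, 19+2, 14+0) = 21
R[6] = max(2+21, 6+19, 15+15, 19+6, 14+2, 14+0) = 30
R[7] = max(2+30, 6+21, 15+19, …, 14+2, 28+0) = 34
R[8] = max(2+34, 6+30, 15+21, …, 28+2, 36+0) = 38
One optimal cutting: 4 + 4 → $19 + $19 = $38.

38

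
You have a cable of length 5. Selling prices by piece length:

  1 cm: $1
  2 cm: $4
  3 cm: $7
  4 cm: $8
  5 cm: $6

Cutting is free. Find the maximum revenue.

Build R[k] bottom-up: R[k] = max over allowed piece i of (p[i] + R[k−i]).
R[1] = 1
R[2] = 4
R[3] = 7
R[4] = 8  (first piece 1, then R[3]=7)
R[5] = 11  (first piece 2, then R[3]=7)
One optimal cutting: 3 + 2 → $7 + $4 = $11.

11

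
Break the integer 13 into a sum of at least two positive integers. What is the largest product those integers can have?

Define prod[k] = max over 1≤i<k of i · max(k−i, prod[k−i]); the inner max lets the remainder stay uncut if that's better.
Small cases: prod[2]=1, prod[3]=2, prod[4]=4, prod[5]=6, prod[6]=9, prod[7]=12.
prod[8] = max(1×12, 2×9, 3×6, …, 6×2, 7×1) = 18
prod[9] = max(1×18, 2×12, 3×9, …, 7×2, 8×1) = 27
prod[10] = max(1×27, 2×18, 3×12, …, 8×2, 9×1) = 36
prod[11] = max(1×36, 2×27, 3×18, …, 9×2, 10×1) = 54
prod[12] = max(1×54, 2×36, 3×27, …, 10×2, 11×1) = 81
prod[13] = max(1×81, 2×54, 3×36, …, 11×2, 12×1) = 108
One optimal split: 3 + 3 + 3 + 2 + 2; product 3×3×3×2×2 = 108.

108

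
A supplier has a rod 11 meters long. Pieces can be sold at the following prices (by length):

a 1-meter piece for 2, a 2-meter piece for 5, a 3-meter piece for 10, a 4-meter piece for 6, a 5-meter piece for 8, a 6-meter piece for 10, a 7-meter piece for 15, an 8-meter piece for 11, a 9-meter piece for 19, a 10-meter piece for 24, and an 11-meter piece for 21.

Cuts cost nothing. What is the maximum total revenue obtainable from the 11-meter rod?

Build best[k] bottom-up: best[k] = max over allowed piece i of (p[i] + best[k−i]).
best[1] = 2
best[2] = max(2+2, 5+0) = 5
best[3] = max(2+5, 5+2, 10+0) = 10
best[4] = max(2+10, 5+5, 10+2, 6+0) = 12
best[5] = max(2+12, 5+10, 10+5, 6+2, 8+0) = 15
best[6] = max(2+15, 5+12, 10+10, 6+5, 8+2, 10+0) = 20
best[7] = max(2+20, 5+15, 10+12, …, 10+2, 15+0) = 22
best[8] = max(2+22, 5+20, 10+15, …, 15+2, 11+0) = 25
best[9] = max(2+25, 5+22, 10+20, …, 11+2, 19+0) = 30
best[10] = max(2+30, 5+25, 10+22, …, 19+2, 24+0) = 32
best[11] = max(2+32, 5+30, 10+25, …, 24+2, 21+0) = 35
One optimal cutting: 3 + 3 + 3 + 2 → 10 + 10 + 10 + 5 = 35.

35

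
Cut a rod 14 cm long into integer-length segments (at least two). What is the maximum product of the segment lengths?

Define P[k] = max over 1≤i<k of i · max(k−i, P[k−i]); the inner max lets the remainder stay uncut if that's better.
P[2] = 1*max(1,0) = 1*1 = 1
P[3] = 1*max(2,1) = 1*2 = 2
P[4] = 2*max(2,1) = 2*2 = 4
P[5] = 2*max(3,2) = 2*3 = 6
P[6] = 3*max(3,2) = 3*3 = 9
P[7] = 2*max(5,6) = 2*6 = 12
P[8] = 2*max(6,9) = 2*9 = 18
P[9] = 3*max(6,9) = 3*9 = 27
P[10] = 2*max(8,18) = 2*18 = 36
P[11] = 2*max(9,27) = 2*27 = 54
P[12] = 3*max(9,27) = 3*27 = 81
P[13] = 2*max(11,54) = 2*54 = 108
P[14] = 2*max(12,81) = 2*81 = 162
One optimal split: 3 + 3 + 3 + 3 + 2; product 3*3*3*3*2 = 162.

162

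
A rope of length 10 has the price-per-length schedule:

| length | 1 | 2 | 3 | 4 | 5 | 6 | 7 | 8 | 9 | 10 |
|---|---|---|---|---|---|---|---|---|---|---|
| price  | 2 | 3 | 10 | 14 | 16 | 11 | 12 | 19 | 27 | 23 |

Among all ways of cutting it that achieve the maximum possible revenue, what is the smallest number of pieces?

3

Let r[k] be the best obtainable value from length k. For each k, try every first piece i and keep the best of price[i] + r[k−i].
r[1] = 2
r[2] = 4  (first piece 1, then r[1]=2)
r[3] = 10
r[4] = 14
r[5] = 16  (first piece 1, then r[4]=14)
r[6] = 20  (first piece 3, then r[3]=10)
r[7] = 24  (first piece 3, then r[4]=14)
r[8] = 28  (first piece 4, then r[4]=14)
r[9] = 30  (first piece 1, then r[8]=28)
r[10] = 34  (first piece 3, then r[7]=24)
Maximum revenue is 34.
Now minimize piece count subject to staying optimal: for each k, pieces[k] = 1 + min over i with p[i]+r[k−i]=r[k] of pieces[k−i].
pieces[7] = 2
pieces[8] = 2
pieces[9] = 2
pieces[10] = 3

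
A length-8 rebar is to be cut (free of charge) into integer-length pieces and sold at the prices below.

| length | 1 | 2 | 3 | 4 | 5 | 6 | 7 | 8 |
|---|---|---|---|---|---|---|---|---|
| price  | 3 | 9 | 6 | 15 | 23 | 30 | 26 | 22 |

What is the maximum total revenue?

39

Consider every possible first cut. v[k] is the best of p[i]+v[k−i] over all sellable i≤k.
v[1] = 3
v[2] = max(3+3, 9+0) = 9
v[3] = max(3+9, 9+3, 6+0) = 12
v[4] = max(3+12, 9+9, 6+3, 15+0) = 18
v[5] = max(3+18, 9+12, 6+9, 15+3, 23+0) = 23
v[6] = max(3+23, 9+18, 6+12, 15+9, 23+3, 30+0) = 30
v[7] = max(3+30, 9+23, 6+18, …, 30+3, 26+0) = 33
v[8] = max(3+33, 9+30, 6+23, …, 26+3, 22+0) = 39
One optimal cutting: 6 + 2 → ₹30 + ₹9 = ₹39.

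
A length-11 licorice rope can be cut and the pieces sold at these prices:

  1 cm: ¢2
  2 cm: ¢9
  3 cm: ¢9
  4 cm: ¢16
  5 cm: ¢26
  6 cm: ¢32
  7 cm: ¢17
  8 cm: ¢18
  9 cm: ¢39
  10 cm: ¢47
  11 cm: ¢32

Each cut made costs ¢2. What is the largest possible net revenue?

Let v[k] be the best obtainable value from length k. For each k, try every first piece i and keep the best of price[i] + v[k−i] minus the 2 cut fee when i<k.
v[1] = 2
v[2] = max(2+2-2, 9+0) = 9
v[3] = max(2+9-2, 9+2-2, 9+0) = 9
v[4] = max(2+9-2, 9+9-2, 9+2-2, 16+0) = 16
v[5] = max(2+16-2, 9+9-2, 9+9-2, 16+2-2, 26+0) = 26
v[6] = max(2+26-2, 9+16-2, 9+9-2, 16+9-2, 26+2-2, 32+0) = 32
v[7] = max(2+32-2, 9+26-2, 9+16-2, …, 32+2-2, 17+0) = 33
v[8] = max(2+33-2, 9+32-2, 9+26-2, …, 17+2-2, 18+0) = 39
v[9] = max(2+39-2, 9+33-2, 9+32-2, …, 18+2-2, 39+0) = 40
v[10] = max(2+40-2, 9+39-2, 9+33-2, …, 39+2-2, 47+0) = 50
v[11] = max(2+50-2, 9+40-2, 9+39-2, …, 47+2-2, 32+0) = 56
One optimal plan: pieces 6 + 5 (1 cut) → ¢58 − ¢2 = ¢56.

56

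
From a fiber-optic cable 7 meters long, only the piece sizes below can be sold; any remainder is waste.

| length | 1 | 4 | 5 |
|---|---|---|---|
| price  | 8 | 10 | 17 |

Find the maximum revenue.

56

Build best[k] bottom-up: best[k] = max over allowed piece i of (p[i] + best[k−i]).
best[1] = 8
best[2] = 16  (first piece 1, then best[1]=8)
best[3] = 24  (first piece 1, then best[2]=16)
best[4] = max(8+24, 10+0) = 32
best[5] = max(8+32, 10+8, 17+0) = 40
best[6] = max(8+40, 10+16, 17+8) = 48
best[7] = max(8+48, 10+24, 17+16) = 56
One optimal cutting: 1 + 1 + 1 + 1 + 1 + 1 + 1 → $56.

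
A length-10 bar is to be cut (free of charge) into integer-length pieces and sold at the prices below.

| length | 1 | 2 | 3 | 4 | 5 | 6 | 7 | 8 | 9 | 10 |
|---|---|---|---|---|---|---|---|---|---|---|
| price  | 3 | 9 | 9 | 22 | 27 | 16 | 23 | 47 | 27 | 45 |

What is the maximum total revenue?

Build v[k] bottom-up: v[k] = max over allowed piece i of (p[i] + v[k−i]).
v[1] = 3
v[2] = 9
v[3] = 12  (first piece 1, then v[2]=9)
v[4] = 22
v[5] = 27
v[6] = 31  (first piece 2, then v[4]=22)
v[7] = 36  (first piece 2, then v[5]=27)
v[8] = 47
v[9] = 50  (first piece 1, then v[8]=47)
v[10] = 56  (first piece 2, then v[8]=47)
One optimal cutting: 8 + 2 → 47 + 9 = 56.

56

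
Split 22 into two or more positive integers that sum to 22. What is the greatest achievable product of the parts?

2916

Let prod[k] be the best product for length k (with at least one cut). For each first piece i, the rest contributes max(k−i, prod[k−i]).
prod[2] = 1·max(1,0) = 1·1 = 1
prod[3] = max(1·2, 2·1) = 2
prod[4] = max(1·3, 2·2, 3·1) = 4
prod[5] = max(1·4, 2·3, 3·2, 4·1) = 6
prod[6] = max(1·6, 2·4, 3·3, 4·2, 5·1) = 9
prod[7] = max(1·9, 2·6, 3·4, 4·3, 5·2, 6·1) = 12
prod[8] = max(1·12, 2·9, 3·6, …, 6·2, 7·1) = 18
prod[9] = max(1·18, 2·12, 3·9, …, 7·2, 8·1) = 27
prod[10] = max(1·27, 2·18, 3·12, …, 8·2, 9·1) = 36
prod[11] = max(1·36, 2·27, 3·18, …, 9·2, 10·1) = 54
prod[12] = max(1·54, 2·36, 3·27, …, 10·2, 11·1) = 81
prod[13] = max(1·81, 2·54, 3·36, …, 11·2, 12·1) = 108
prod[14] = max(1·108, 2·81, 3·54, …, 12·2, 13·1) = 162
prod[15] = max(1·162, 2·108, 3·81, …, 13·2, 14·1) = 243
prod[16] = max(1·243, 2·162, 3·108, …, 14·2, 15·1) = 324
prod[17] = max(1·324, 2·243, 3·162, …, 15·2, 16·1) = 486
prod[18] = max(1·486, 2·324, 3·243, …, 16·2, 17·1) = 729
prod[19] = max(1·729, 2·486, 3·324, …, 17·2, 18·1) = 972
prod[20] = max(1·972, 2·729, 3·486, …, 18·2, 19·1) = 1458
prod[21] = max(1·1458, 2·972, 3·729, …, 19·2, 20·1) = 2187
prod[22] = max(1·2187, 2·1458, 3·972, …, 20·2, 21·1) = 2916
One optimal split: 3 + 3 + 3 + 3 + 3 + 3 + 2 + 2; product 3·3·3·3·3·3·2·2 = 2916.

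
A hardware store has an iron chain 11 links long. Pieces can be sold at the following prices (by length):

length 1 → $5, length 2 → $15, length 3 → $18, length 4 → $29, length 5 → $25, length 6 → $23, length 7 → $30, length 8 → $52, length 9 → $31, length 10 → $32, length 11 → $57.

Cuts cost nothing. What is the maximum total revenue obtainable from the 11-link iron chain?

Consider every possible first cut. R[k] is the best of p[i]+R[k−i] over all sellable i≤k.
R[1] = 5
R[2] = 15
R[3] = 20  (first piece 1, then R[2]=15)
R[4] = 30  (first piece 2, then R[2]=15)
R[5] = 35  (first piece 1, then R[4]=30)
R[6] = 45  (first piece 2, then R[4]=30)
R[7] = 50  (first piece 1, then R[6]=45)
R[8] = 60  (first piece 2, then R[6]=45)
R[9] = 65  (first piece 1, then R[8]=60)
R[10] = 75  (first piece 2, then R[8]=60)
R[11] = 80  (first piece 1, then R[10]=75)
One optimal cutting: 2 + 2 + 2 + 2 + 2 + 1 → $15 + $15 + $15 + $15 + $15 + $5 = $80.

80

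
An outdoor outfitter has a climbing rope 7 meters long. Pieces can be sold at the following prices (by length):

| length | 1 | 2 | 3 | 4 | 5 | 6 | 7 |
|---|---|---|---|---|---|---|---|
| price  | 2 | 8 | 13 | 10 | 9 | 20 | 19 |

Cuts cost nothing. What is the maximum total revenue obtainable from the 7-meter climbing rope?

29

Build R[k] bottom-up: R[k] = max over allowed piece i of (p[i] + R[k−i]).
R[1] = 2
R[2] = max(2+2, 8+0) = 8
R[3] = max(2+8, 8+2, 13+0) = 13
R[4] = max(2+13, 8+8, 13+2, 10+0) = 16
R[5] = max(2+16, 8+13, 13+8, 10+2, 9+0) = 21
R[6] = max(2+21, 8+16, 13+13, 10+8, 9+2, 20+0) = 26
R[7] = max(2+26, 8+21, 13+16, …, 20+2, 19+0) = 29
One optimal cutting: 3 + 2 + 2 → €13 + €8 + €8 = €29.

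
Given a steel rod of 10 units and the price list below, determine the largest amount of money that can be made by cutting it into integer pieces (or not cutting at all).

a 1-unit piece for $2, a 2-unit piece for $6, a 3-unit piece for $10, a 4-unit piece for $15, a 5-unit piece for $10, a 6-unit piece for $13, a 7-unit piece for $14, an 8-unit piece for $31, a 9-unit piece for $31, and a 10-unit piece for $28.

Let best[k] be the best obtainable value from length k. For each k, try every first piece i and keep the best of price[i] + best[k−i].
best[1] = 2
best[2] = max(2+2, 6+0) = 6
best[3] = max(2+6, 6+2, 10+0) = 10
best[4] = max(2+10, 6+6, 10+2, 15+0) = 15
best[5] = max(2+15, 6+10, 10+6, 15+2, 10+0) = 17
best[6] = max(2+17, 6+15, 10+10, 15+6, 10+2, 13+0) = 21
best[7] = max(2+21, 6+17, 10+15, …, 13+2, 14+0) = 25
best[8] = max(2+25, 6+21, 10+17, …, 14+2, 31+0) = 31
best[9] = max(2+31, 6+25, 10+21, …, 31+2, 31+0) = 33
best[10] = max(2+33, 6+31, 10+25, …, 31+2, 28+0) = 37
One optimal cutting: 8 + 2 → $31 + $6 = $37.

37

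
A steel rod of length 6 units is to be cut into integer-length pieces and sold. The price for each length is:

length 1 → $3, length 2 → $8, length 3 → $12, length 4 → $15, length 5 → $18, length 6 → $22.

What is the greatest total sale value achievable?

Consider every possible first cut. r[k] is the best of p[i]+r[k−i] over all sellable i≤k.
r[1] = 3
r[2] = max(3+3, 8+0) = 8
r[3] = max(3+8, 8+3, 12+0) = 12
r[4] = max(3+12, 8+8, 12+3, 15+0) = 16
r[5] = max(3+16, 8+12, 12+8, 15+3, 18+0) = 20
r[6] = max(3+20, 8+16, 12+12, 15+8, 18+3, 22+0) = 24
One optimal cutting: 2 + 2 + 2 → $8 + $8 + $8 = $24.

24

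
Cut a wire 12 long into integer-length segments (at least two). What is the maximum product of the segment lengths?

81

Let f[k] be the best product for length k (with at least one cut). For each first piece i, the rest contributes max(k−i, f[k−i]).
Small cases: f[2]=1, f[3]=2, f[4]=4, f[5]=6, f[6]=9, f[7]=12.
f[8] = max(1·12, 2·9, 3·6, …, 6·2, 7·1) = 18
f[9] = max(1·18, 2·12, 3·9, …, 7·2, 8·1) = 27
f[10] = max(1·27, 2·18, 3·12, …, 8·2, 9·1) = 36
f[11] = max(1·36, 2·27, 3·18, …, 9·2, 10·1) = 54
f[12] = max(1·54, 2·36, 3·27, …, 10·2, 11·1) = 81
One optimal split: 3 + 3 + 3 + 3; product 3·3·3·3 = 81.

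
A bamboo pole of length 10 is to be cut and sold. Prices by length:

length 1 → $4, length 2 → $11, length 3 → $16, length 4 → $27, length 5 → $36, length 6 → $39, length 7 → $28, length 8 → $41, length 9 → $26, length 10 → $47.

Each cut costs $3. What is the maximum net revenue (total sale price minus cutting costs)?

69

Build v[k] bottom-up: v[k] = max over allowed piece i of (p[i] + v[k−i]) − 3 per cut.
v[1] = 4
v[2] = 11
v[3] = 16
v[4] = 27
v[5] = 36
v[6] = 39
v[7] = 44  (first piece 2, then v[5]=36)
v[8] = 51  (first piece 4, then v[4]=27)
v[9] = 60  (first piece 4, then v[5]=36)
v[10] = 69  (first piece 5, then v[5]=36)
One optimal plan: pieces 5 + 5 (1 cut) → $72 − $3 = $69.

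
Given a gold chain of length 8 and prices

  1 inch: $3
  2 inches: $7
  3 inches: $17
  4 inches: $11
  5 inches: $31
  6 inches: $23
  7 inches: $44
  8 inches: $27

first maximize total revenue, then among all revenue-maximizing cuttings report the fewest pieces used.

Let r[k] be the best obtainable value from length k. For each k, try every first piece i and keep the best of price[i] + r[k−i].
r[1] = 3
r[2] = max(3+3, 7+0) = 7
r[3] = max(3+7, 7+3, 17+0) = 17
r[4] = max(3+17, 7+7, 17+3, 11+0) = 20
r[5] = max(3+20, 7+17, 17+7, 11+3, 31+0) = 31
r[6] = max(3+31, 7+20, 17+17, 11+7, 31+3, 23+0) = 34
r[7] = max(3+34, 7+31, 17+20, …, 23+3, 44+0) = 44
r[8] = max(3+44, 7+34, 17+31, …, 44+3, 27+0) = 48
Maximum revenue is $48.
Now minimize piece count subject to staying optimal: for each k, pieces[k] = 1 + min over i with p[i]+r[k−i]=r[k] of pieces[k−i].
pieces[5] = 1
pieces[6] = 2
pieces[7] = 1
pieces[8] = 2

2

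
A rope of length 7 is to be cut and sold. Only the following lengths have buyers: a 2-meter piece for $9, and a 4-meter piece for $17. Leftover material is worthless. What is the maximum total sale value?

Build best[k] bottom-up: best[k] = max over allowed piece i of (p[i] + best[k−i]).
best[1] = 0
best[2] = 9
best[3] = 9
best[4] = 18  (first piece 2, then best[2]=9)
best[5] = 18
best[6] = 27  (first piece 2, then best[4]=18)
best[7] = 27
One optimal cutting: pieces 2 + 2 + 2 with 1 meter of scrap → $27.

27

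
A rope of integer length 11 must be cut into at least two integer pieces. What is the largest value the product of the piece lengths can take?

Let P[k] be the best product for length k (with at least one cut). For each first piece i, the rest contributes max(k−i, P[k−i]).
P[2] = 1×max(1,0) = 1×1 = 1
P[3] = max(1×2, 2×1) = 2
P[4] = max(1×3, 2×2, 3×1) = 4
P[5] = max(1×4, 2×3, 3×2, 4×1) = 6
P[6] = max(1×6, 2×4, 3×3, 4×2, 5×1) = 9
P[7] = max(1×9, 2×6, 3×4, 4×3, 5×2, 6×1) = 12
P[8] = max(1×12, 2×9, 3×6, …, 6×2, 7×1) = 18
P[9] = max(1×18, 2×12, 3×9, …, 7×2, 8×1) = 27
P[10] = max(1×27, 2×18, 3×12, …, 8×2, 9×1) = 36
P[11] = max(1×36, 2×27, 3×18, …, 9×2, 10×1) = 54
One optimal split: 3 + 3 + 3 + 2; product 3×3×3×2 = 54.

54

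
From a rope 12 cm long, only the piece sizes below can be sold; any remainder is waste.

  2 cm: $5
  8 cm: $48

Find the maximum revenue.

Let best[k] be the best obtainable value from length k. For each k, try every first piece i and keep the best of price[i] + best[k−i].
best[1] = 0
best[2] = 5
best[3] = 5
best[4] = 10  (first piece 2, then best[2]=5)
best[5] = 10
best[6] = 15  (first piece 2, then best[4]=10)
best[7] = 15
best[8] = 48
best[9] = 48
best[10] = 53  (first piece 2, then best[8]=48)
best[11] = 53
best[12] = 58  (first piece 2, then best[10]=53)
One optimal cutting: 8 + 2 + 2 → $58.

58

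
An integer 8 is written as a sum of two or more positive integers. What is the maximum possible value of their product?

Fill m[k] for k=2..8: at each k try every first piece i and multiply by the better of (k−i) uncut or m[k−i].
m[2] = 1*max(1,0) = 1*1 = 1
m[3] = 1*max(2,1) = 1*2 = 2
m[4] = 2*max(2,1) = 2*2 = 4
m[5] = 2*max(3,2) = 2*3 = 6
m[6] = 3*max(3,2) = 3*3 = 9
m[7] = 2*max(5,6) = 2*6 = 12
m[8] = 2*max(6,9) = 2*9 = 18
One optimal split: 3 + 3 + 2; product 3*3*2 = 18.

18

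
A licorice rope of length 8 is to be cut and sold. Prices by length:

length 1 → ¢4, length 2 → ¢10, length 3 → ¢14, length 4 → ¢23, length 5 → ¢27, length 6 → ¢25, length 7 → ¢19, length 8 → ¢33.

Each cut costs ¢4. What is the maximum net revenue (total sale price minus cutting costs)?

42

Consider every possible first cut. v[k] is the best of p[i]+v[k−i] over all sellable i≤k, charging 4 whenever i<k.
v[1] = 4
v[2] = 10
v[3] = 14
v[4] = 23
v[5] = 27
v[6] = 29  (first piece 2, then v[4]=23)
v[7] = 33  (first piece 2, then v[5]=27)
v[8] = 42  (first piece 4, then v[4]=23)
One optimal plan: pieces 4 + 4 (1 cut) → ¢46 − ¢4 = ¢42.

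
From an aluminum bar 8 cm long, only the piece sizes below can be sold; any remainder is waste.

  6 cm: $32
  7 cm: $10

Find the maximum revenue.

Build best[k] bottom-up: best[k] = max over allowed piece i of (p[i] + best[k−i]).
best[1] = 0
best[2] = 0
best[3] = 0
best[4] = 0
best[5] = 0
best[6] = 32
best[7] = 32
best[8] = 32
One optimal cutting: pieces 6 with 2 cm of scrap → $32.

32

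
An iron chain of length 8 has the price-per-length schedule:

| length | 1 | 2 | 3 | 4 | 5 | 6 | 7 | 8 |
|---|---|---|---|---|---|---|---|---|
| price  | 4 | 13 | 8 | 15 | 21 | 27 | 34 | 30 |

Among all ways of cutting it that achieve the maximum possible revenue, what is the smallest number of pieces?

Consider every possible first cut. r[k] is the best of p[i]+r[k−i] over all sellable i≤k.
r[1] = 4
r[2] = max(4+4, 13+0) = 13
r[3] = max(4+13, 13+4, 8+0) = 17
r[4] = max(4+17, 13+13, 8+4, 15+0) = 26
r[5] = max(4+26, 13+17, 8+13, 15+4, 21+0) = 30
r[6] = max(4+30, 13+26, 8+17, 15+13, 21+4, 27+0) = 39
r[7] = max(4+39, 13+30, 8+26, …, 27+4, 34+0) = 43
r[8] = max(4+43, 13+39, 8+30, …, 34+4, 30+0) = 52
Maximum revenue is $52.
Now minimize piece count subject to staying optimal: for each k, pieces[k] = 1 + min over i with p[i]+r[k−i]=r[k] of pieces[k−i].
pieces[5] = 3
pieces[6] = 3
pieces[7] = 4
pieces[8] = 4

4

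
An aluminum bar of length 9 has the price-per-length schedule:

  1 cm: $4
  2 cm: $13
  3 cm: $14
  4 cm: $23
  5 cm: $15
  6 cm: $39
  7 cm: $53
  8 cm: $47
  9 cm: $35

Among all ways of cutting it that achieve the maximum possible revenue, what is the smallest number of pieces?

Build r[k] bottom-up: r[k] = max over allowed piece i of (p[i] + r[k−i]).
r[1] = 4
r[2] = 13
r[3] = 17  (first piece 1, then r[2]=13)
r[4] = 26  (first piece 2, then r[2]=13)
r[5] = 30  (first piece 1, then r[4]=26)
r[6] = 39  (first piece 2, then r[4]=26)
r[7] = 53
r[8] = 57  (first piece 1, then r[7]=53)
r[9] = 66  (first piece 2, then r[7]=53)
Maximum revenue is $66.
Now minimize piece count subject to staying optimal: for each k, pieces[k] = 1 + min over i with p[i]+r[k−i]=r[k] of pieces[k−i].
pieces[6] = 1
pieces[7] = 1
pieces[8] = 2
pieces[9] = 2

2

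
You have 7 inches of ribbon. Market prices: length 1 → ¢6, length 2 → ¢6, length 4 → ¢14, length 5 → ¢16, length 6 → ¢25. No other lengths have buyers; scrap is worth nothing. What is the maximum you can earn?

42

Let r[k] be the best obtainable value from length k. For each k, try every first piece i and keep the best of price[i] + r[k−i].
r[1] = 6
r[2] = max(6+6, 6+0) = 12
r[3] = max(6+12, 6+6) = 18
r[4] = max(6+18, 6+12, 14+0) = 24
r[5] = max(6+24, 6+18, 14+6, 16+0) = 30
r[6] = max(6+30, 6+24, 14+12, 16+6, 25+0) = 36
r[7] = max(6+36, 6+30, 14+18, 16+12, 25+6) = 42
One optimal cutting: 1 + 1 + 1 + 1 + 1 + 1 + 1 → ¢42.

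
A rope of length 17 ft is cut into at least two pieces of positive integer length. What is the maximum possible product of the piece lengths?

486

Fill f[k] for k=2..17: at each k try every first piece i and multiply by the better of (k−i) uncut or f[k−i].
f[2] = 1·max(1,0) = 1·1 = 1
f[3] = 1·max(2,1) = 1·2 = 2
f[4] = 2·max(2,1) = 2·2 = 4
f[5] = 2·max(3,2) = 2·3 = 6
f[6] = 3·max(3,2) = 3·3 = 9
f[7] = 2·max(5,6) = 2·6 = 12
f[8] = 2·max(6,9) = 2·9 = 18
f[9] = 3·max(6,9) = 3·9 = 27
f[10] = 2·max(8,18) = 2·18 = 36
f[11] = 2·max(9,27) = 2·27 = 54
f[12] = 3·max(9,27) = 3·27 = 81
f[13] = 2·max(11,54) = 2·54 = 108
f[14] = 2·max(12,81) = 2·81 = 162
f[15] = 3·max(12,81) = 3·81 = 243
f[16] = 2·max(14,162) = 2·162 = 324
f[17] = 2·max(15,243) = 2·243 = 486
One optimal split: 3 + 3 + 3 + 3 + 3 + 2; product 3·3·3·3·3·2 = 486.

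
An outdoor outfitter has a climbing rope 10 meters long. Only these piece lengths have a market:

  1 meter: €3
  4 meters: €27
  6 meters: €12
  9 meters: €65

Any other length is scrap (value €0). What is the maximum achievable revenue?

68

Build f[k] bottom-up: f[k] = max over allowed piece i of (p[i] + f[k−i]).
f[1] = 3
f[2] = 6  (first piece 1, then f[1]=3)
f[3] = 9  (first piece 1, then f[2]=6)
f[4] = 27
f[5] = 30  (first piece 1, then f[4]=27)
f[6] = 33  (first piece 1, then f[5]=30)
f[7] = 36  (first piece 1, then f[6]=33)
f[8] = 54  (first piece 4, then f[4]=27)
f[9] = 65
f[10] = 68  (first piece 1, then f[9]=65)
One optimal cutting: 9 + 1 → €68.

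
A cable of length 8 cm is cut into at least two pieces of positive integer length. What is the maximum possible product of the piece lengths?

18

Define f[k] = max over 1≤i<k of i · max(k−i, f[k−i]); the inner max lets the remainder stay uncut if that's better.
Small cases: f[2]=1.
f[3] = 1*max(2,1) = 1*2 = 2
f[4] = 2*max(2,1) = 2*2 = 4
f[5] = 2*max(3,2) = 2*3 = 6
f[6] = 3*max(3,2) = 3*3 = 9
f[7] = 2*max(5,6) = 2*6 = 12
f[8] = 2*max(6,9) = 2*9 = 18
One optimal split: 3 + 3 + 2; product 3*3*2 = 18.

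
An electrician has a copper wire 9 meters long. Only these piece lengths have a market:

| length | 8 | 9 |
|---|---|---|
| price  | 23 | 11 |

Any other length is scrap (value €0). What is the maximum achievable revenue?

23

Build best[k] bottom-up: best[k] = max over allowed piece i of (p[i] + best[k−i]).
best[1] = 0
best[2] = 0
best[3] = 0
best[4] = 0
best[5] = 0
best[6] = 0
best[7] = 0
best[8] = 23
best[9] = max(23+0, 11+0) = 23
One optimal cutting: pieces 8 with 1 meter of scrap → €23.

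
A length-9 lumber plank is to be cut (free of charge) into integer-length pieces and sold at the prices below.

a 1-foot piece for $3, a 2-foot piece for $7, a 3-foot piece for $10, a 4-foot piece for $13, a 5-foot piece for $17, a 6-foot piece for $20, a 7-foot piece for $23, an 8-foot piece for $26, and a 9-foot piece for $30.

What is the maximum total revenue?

31

Build R[k] bottom-up: R[k] = max over allowed piece i of (p[i] + R[k−i]).
R[1] = 3
R[2] = max(3+3, 7+0) = 7
R[3] = max(3+7, 7+3, 10+0) = 10
R[4] = max(3+10, 7+7, 10+3, 13+0) = 14
R[5] = max(3+14, 7+10, 10+7, 13+3, 17+0) = 17
R[6] = max(3+17, 7+14, 10+10, 13+7, 17+3, 20+0) = 21
R[7] = max(3+21, 7+17, 10+14, …, 20+3, 23+0) = 24
R[8] = max(3+24, 7+21, 10+17, …, 23+3, 26+0) = 28
R[9] = max(3+28, 7+24, 10+21, …, 26+3, 30+0) = 31
One optimal cutting: 2 + 2 + 2 + 2 + 1 → $7 + $7 + $7 + $7 + $3 = $31.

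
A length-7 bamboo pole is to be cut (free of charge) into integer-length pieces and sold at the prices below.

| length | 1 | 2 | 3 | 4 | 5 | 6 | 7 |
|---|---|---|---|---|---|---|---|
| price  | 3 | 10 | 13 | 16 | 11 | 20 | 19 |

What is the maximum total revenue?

Let best[k] be the best obtainable value from length k. For each k, try every first piece i and keep the best of price[i] + best[k−i].
best[1] = 3
best[2] = 10
best[3] = 13  (first piece 1, then best[2]=10)
best[4] = 20  (first piece 2, then best[2]=10)
best[5] = 23  (first piece 1, then best[4]=20)
best[6] = 30  (first piece 2, then best[4]=20)
best[7] = 33  (first piece 1, then best[6]=30)
One optimal cutting: 2 + 2 + 2 + 1 → $10 + $10 + $10 + $3 = $33.

33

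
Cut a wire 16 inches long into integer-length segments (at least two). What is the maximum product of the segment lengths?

324

Fill g[k] for k=2..16: at each k try every first piece i and multiply by the better of (k−i) uncut or g[k−i].
g[2] = 1·max(1,0) = 1·1 = 1
g[3] = 1·max(2,1) = 1·2 = 2
g[4] = 2·max(2,1) = 2·2 = 4
g[5] = 2·max(3,2) = 2·3 = 6
g[6] = 3·max(3,2) = 3·3 = 9
g[7] = 2·max(5,6) = 2·6 = 12
g[8] = 2·max(6,9) = 2·9 = 18
g[9] = 3·max(6,9) = 3·9 = 27
g[10] = 2·max(8,18) = 2·18 = 36
g[11] = 2·max(9,27) = 2·27 = 54
g[12] = 3·max(9,27) = 3·27 = 81
g[13] = 2·max(11,54) = 2·54 = 108
g[14] = 2·max(12,81) = 2·81 = 162
g[15] = 3·max(12,81) = 3·81 = 243
g[16] = 2·max(14,162) = 2·162 = 324
One optimal split: 3 + 3 + 3 + 3 + 2 + 2; product 3·3·3·3·2·2 = 324.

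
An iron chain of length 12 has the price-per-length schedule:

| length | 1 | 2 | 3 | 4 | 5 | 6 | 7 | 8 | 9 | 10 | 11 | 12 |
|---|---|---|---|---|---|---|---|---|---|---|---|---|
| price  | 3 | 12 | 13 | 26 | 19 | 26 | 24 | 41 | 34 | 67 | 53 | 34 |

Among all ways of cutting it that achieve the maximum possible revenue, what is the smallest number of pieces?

Build r[k] bottom-up: r[k] = max over allowed piece i of (p[i] + r[k−i]).
r[1] = 3
r[2] = max(3+3, 12+0) = 12
r[3] = max(3+12, 12+3, 13+0) = 15
r[4] = max(3+15, 12+12, 13+3, 26+0) = 26
r[5] = max(3+26, 12+15, 13+12, 26+3, 19+0) = 29
r[6] = max(3+29, 12+26, 13+15, 26+12, 19+3, 26+0) = 38
r[7] = max(3+38, 12+29, 13+26, …, 26+3, 24+0) = 41
r[8] = max(3+41, 12+38, 13+29, …, 24+3, 41+0) = 52
r[9] = max(3+52, 12+41, 13+38, …, 41+3, 34+0) = 55
r[10] = max(3+55, 12+52, 13+41, …, 34+3, 67+0) = 67
r[11] = max(3+67, 12+55, 13+52, …, 67+3, 53+0) = 70
r[12] = max(3+70, 12+67, 13+55, …, 53+3, 34+0) = 79
Maximum revenue is $79.
Now minimize piece count subject to staying optimal: for each k, pieces[k] = 1 + min over i with p[i]+r[k−i]=r[k] of pieces[k−i].
pieces[9] = 3
pieces[10] = 1
pieces[11] = 2
pieces[12] = 2

2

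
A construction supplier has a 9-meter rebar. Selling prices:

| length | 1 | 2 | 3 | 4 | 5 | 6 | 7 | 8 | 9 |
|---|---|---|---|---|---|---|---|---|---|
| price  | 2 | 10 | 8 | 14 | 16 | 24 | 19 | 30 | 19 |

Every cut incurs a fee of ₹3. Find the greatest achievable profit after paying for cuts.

Build r[k] bottom-up: r[k] = max over allowed piece i of (p[i] + r[k−i]) − 3 per cut.
r[1] = 2
r[2] = 10
r[3] = 9  (first piece 1, then r[2]=10)
r[4] = 17  (first piece 2, then r[2]=10)
r[5] = 16  (first piece 1, then r[4]=17)
r[6] = 24  (first piece 2, then r[4]=17)
r[7] = 23  (first piece 1, then r[6]=24)
r[8] = 31  (first piece 2, then r[6]=24)
r[9] = 30  (first piece 1, then r[8]=31)
One optimal plan: pieces 2 + 2 + 2 + 2 + 1 (4 cuts) → ₹42 − ₹12 = ₹30.

30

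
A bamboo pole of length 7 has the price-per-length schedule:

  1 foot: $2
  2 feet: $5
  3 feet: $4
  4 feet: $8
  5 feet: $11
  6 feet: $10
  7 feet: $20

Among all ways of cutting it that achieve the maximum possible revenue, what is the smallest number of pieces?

Consider every possible first cut. r[k] is the best of p[i]+r[k−i] over all sellable i≤k.
r[1] = 2
r[2] = 5
r[3] = 7  (first piece 1, then r[2]=5)
r[4] = 10  (first piece 2, then r[2]=5)
r[5] = 12  (first piece 1, then r[4]=10)
r[6] = 15  (first piece 2, then r[4]=10)
r[7] = 20
Maximum revenue is $20.
Now minimize piece count subject to staying optimal: for each k, pieces[k] = 1 + min over i with p[i]+r[k−i]=r[k] of pieces[k−i].
pieces[4] = 2
pieces[5] = 3
pieces[6] = 3
pieces[7] = 1

1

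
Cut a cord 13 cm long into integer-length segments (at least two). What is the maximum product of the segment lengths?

108

Fill f[k] for k=2..13: at each k try every first piece i and multiply by the better of (k−i) uncut or f[k−i].
f[2] = 1×max(1,0) = 1×1 = 1
f[3] = 1×max(2,1) = 1×2 = 2
f[4] = 2×max(2,1) = 2×2 = 4
f[5] = 2×max(3,2) = 2×3 = 6
f[6] = 3×max(3,2) = 3×3 = 9
f[7] = 2×max(5,6) = 2×6 = 12
f[8] = 2×max(6,9) = 2×9 = 18
f[9] = 3×max(6,9) = 3×9 = 27
f[10] = 2×max(8,18) = 2×18 = 36
f[11] = 2×max(9,27) = 2×27 = 54
f[12] = 3×max(9,27) = 3×27 = 81
f[13] = 2×max(11,54) = 2×54 = 108
One optimal split: 3 + 3 + 3 + 2 + 2; product 3×3×3×2×2 = 108.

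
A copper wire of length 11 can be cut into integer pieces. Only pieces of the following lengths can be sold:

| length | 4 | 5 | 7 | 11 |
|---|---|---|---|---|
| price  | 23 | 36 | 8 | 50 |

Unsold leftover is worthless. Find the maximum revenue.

Let r[k] be the best obtainable value from length k. For each k, try every first piece i and keep the best of price[i] + r[k−i].
r[1] = 0
r[2] = 0
r[3] = 0
r[4] = 23
r[5] = max(23+0, 36+0) = 36
r[6] = max(23+0, 36+0) = 36
r[7] = max(23+0, 36+0, 8+0) = 36
r[8] = max(23+23, 36+0, 8+0) = 46
r[9] = max(23+36, 36+23, 8+0) = 59
r[10] = max(23+36, 36+36, 8+0) = 72
r[11] = max(23+36, 36+36, 8+23, 50+0) = 72
One optimal cutting: pieces 5 + 5 with 1 meter of scrap → €72.

72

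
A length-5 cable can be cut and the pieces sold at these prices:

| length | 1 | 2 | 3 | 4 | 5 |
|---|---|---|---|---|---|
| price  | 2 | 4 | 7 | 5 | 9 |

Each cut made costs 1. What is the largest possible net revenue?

Consider every possible first cut. r[k] is the best of p[i]+r[k−i] over all sellable i≤k, charging 1 whenever i<k.
r[1] = 2
r[2] = max(2+2-1, 4+0) = 4
r[3] = max(2+4-1, 4+2-1, 7+0) = 7
r[4] = max(2+7-1, 4+4-1, 7+2-1, 5+0) = 8
r[5] = max(2+8-1, 4+7-1, 7+4-1, 5+2-1, 9+0) = 10
One optimal plan: pieces 3 + 2 (1 cut) → 11 − 1 = 10.

10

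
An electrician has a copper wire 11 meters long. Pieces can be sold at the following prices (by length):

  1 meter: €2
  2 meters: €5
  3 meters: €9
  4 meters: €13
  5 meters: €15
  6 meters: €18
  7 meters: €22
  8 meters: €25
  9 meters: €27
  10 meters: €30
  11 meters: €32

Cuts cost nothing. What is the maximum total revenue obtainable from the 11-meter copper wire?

Build r[k] bottom-up: r[k] = max over allowed piece i of (p[i] + r[k−i]).
r[1] = 2
r[2] = 5
r[3] = 9
r[4] = 13
r[5] = 15  (first piece 1, then r[4]=13)
r[6] = 18  (first piece 2, then r[4]=13)
r[7] = 22  (first piece 3, then r[4]=13)
r[8] = 26  (first piece 4, then r[4]=13)
r[9] = 28  (first piece 1, then r[8]=26)
r[10] = 31  (first piece 2, then r[8]=26)
r[11] = 35  (first piece 3, then r[8]=26)
One optimal cutting: 4 + 4 + 3 → €13 + €13 + €9 = €35.

35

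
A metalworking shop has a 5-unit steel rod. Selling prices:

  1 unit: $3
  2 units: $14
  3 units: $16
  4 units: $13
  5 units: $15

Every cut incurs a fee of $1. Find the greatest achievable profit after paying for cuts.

29

Let net[k] be the best obtainable value from length k. For each k, try every first piece i and keep the best of price[i] + net[k−i] minus the 1 cut fee when i<k.
net[1] = 3
net[2] = 14
net[3] = 16  (first piece 1, then net[2]=14)
net[4] = 27  (first piece 2, then net[2]=14)
net[5] = 29  (first piece 1, then net[4]=27)
One optimal plan: pieces 2 + 2 + 1 (2 cuts) → $31 − $2 = $29.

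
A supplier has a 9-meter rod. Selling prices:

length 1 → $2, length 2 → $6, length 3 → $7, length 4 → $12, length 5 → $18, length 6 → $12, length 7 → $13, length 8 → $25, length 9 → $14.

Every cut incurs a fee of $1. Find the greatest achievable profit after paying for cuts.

Build v[k] bottom-up: v[k] = max over allowed piece i of (p[i] + v[k−i]) − 1 per cut.
v[1] = 2
v[2] = 6
v[3] = 7  (first piece 1, then v[2]=6)
v[4] = 12
v[5] = 18
v[6] = 19  (first piece 1, then v[5]=18)
v[7] = 23  (first piece 2, then v[5]=18)
v[8] = 25
v[9] = 29  (first piece 4, then v[5]=18)
One optimal plan: pieces 5 + 4 (1 cut) → $30 − $1 = $29.

29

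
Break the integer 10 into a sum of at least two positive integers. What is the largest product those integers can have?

Let prod[k] be the best product for length k (with at least one cut). For each first piece i, the rest contributes max(k−i, prod[k−i]).
prod[2] = 1*max(1,0) = 1*1 = 1
prod[3] = 1*max(2,1) = 1*2 = 2
prod[4] = 2*max(2,1) = 2*2 = 4
prod[5] = 2*max(3,2) = 2*3 = 6
prod[6] = 3*max(3,2) = 3*3 = 9
prod[7] = 2*max(5,6) = 2*6 = 12
prod[8] = 2*max(6,9) = 2*9 = 18
prod[9] = 3*max(6,9) = 3*9 = 27
prod[10] = 2*max(8,18) = 2*18 = 36
One optimal split: 3 + 3 + 2 + 2; product 3*3*2*2 = 36.

36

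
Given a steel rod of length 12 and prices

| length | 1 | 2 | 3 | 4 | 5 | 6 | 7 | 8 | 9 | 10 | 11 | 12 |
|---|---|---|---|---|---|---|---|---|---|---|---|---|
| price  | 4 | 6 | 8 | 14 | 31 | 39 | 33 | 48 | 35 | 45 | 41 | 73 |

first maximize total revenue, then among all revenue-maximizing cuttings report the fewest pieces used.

Let r[k] be the best obtainable value from length k. For each k, try every first piece i and keep the best of price[i] + r[k−i].
r[1] = 4
r[2] = 8  (first piece 1, then r[1]=4)
r[3] = 12  (first piece 1, then r[2]=8)
r[4] = 16  (first piece 1, then r[3]=12)
r[5] = 31
r[6] = 39
r[7] = 43  (first piece 1, then r[6]=39)
r[8] = 48
r[9] = 52  (first piece 1, then r[8]=48)
r[10] = 62  (first piece 5, then r[5]=31)
r[11] = 70  (first piece 5, then r[6]=39)
r[12] = 78  (first piece 6, then r[6]=39)
Maximum revenue is $78.
Now minimize piece count subject to staying optimal: for each k, pieces[k] = 1 + min over i with p[i]+r[k−i]=r[k] of pieces[k−i].
pieces[9] = 2
pieces[10] = 2
pieces[11] = 2
pieces[12] = 2

2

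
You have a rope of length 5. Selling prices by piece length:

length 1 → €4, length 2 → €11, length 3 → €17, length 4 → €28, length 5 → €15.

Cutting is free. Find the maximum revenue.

32

Let best[k] be the best obtainable value from length k. For each k, try every first piece i and keep the best of price[i] + best[k−i].
best[1] = 4
best[2] = max(4+4, 11+0) = 11
best[3] = max(4+11, 11+4, 17+0) = 17
best[4] = max(4+17, 11+11, 17+4, 28+0) = 28
best[5] = max(4+28, 11+17, 17+11, 28+4, 15+0) = 32
One optimal cutting: 4 + 1 → €28 + €4 = €32.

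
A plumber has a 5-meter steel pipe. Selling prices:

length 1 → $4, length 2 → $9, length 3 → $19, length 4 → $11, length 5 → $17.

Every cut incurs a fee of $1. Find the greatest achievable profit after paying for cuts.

27

Consider every possible first cut. net[k] is the best of p[i]+net[k−i] over all sellable i≤k, charging 1 whenever i<k.
net[1] = 4
net[2] = max(4+4-1, 9+0) = 9
net[3] = max(4+9-1, 9+4-1, 19+0) = 19
net[4] = max(4+19-1, 9+9-1, 19+4-1, 11+0) = 22
net[5] = max(4+22-1, 9+19-1, 19+9-1, 11+4-1, 17+0) = 27
One optimal plan: pieces 3 + 2 (1 cut) → $28 − $1 = $27.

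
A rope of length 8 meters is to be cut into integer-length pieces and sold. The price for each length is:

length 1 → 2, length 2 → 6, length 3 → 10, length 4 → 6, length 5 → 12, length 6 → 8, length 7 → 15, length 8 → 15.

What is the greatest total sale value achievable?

26

Consider every possible first cut. best[k] is the best of p[i]+best[k−i] over all sellable i≤k.
best[1] = 2
best[2] = 6
best[3] = 10
best[4] = 12  (first piece 1, then best[3]=10)
best[5] = 16  (first piece 2, then best[3]=10)
best[6] = 20  (first piece 3, then best[3]=10)
best[7] = 22  (first piece 1, then best[6]=20)
best[8] = 26  (first piece 2, then best[6]=20)
One optimal cutting: 3 + 3 + 2 → 10 + 10 + 6 = 26.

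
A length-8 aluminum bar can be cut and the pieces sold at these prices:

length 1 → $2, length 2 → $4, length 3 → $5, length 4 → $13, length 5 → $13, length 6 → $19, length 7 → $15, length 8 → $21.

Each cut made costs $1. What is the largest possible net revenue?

Consider every possible first cut. net[k] is the best of p[i]+net[k−i] over all sellable i≤k, charging 1 whenever i<k.
net[1] = 2
net[2] = max(2+2-1, 4+0) = 4
net[3] = max(2+4-1, 4+2-1, 5+0) = 5
net[4] = max(2+5-1, 4+4-1, 5+2-1, 13+0) = 13
net[5] = max(2+13-1, 4+5-1, 5+4-1, 13+2-1, 13+0) = 14
net[6] = max(2+14-1, 4+13-1, 5+5-1, 13+4-1, 13+2-1, 19+0) = 19
net[7] = max(2+19-1, 4+14-1, 5+13-1, …, 19+2-1, 15+0) = 20
net[8] = max(2+20-1, 4+19-1, 5+14-1, …, 15+2-1, 21+0) = 25
One optimal plan: pieces 4 + 4 (1 cut) → $26 − $1 = $25.

25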